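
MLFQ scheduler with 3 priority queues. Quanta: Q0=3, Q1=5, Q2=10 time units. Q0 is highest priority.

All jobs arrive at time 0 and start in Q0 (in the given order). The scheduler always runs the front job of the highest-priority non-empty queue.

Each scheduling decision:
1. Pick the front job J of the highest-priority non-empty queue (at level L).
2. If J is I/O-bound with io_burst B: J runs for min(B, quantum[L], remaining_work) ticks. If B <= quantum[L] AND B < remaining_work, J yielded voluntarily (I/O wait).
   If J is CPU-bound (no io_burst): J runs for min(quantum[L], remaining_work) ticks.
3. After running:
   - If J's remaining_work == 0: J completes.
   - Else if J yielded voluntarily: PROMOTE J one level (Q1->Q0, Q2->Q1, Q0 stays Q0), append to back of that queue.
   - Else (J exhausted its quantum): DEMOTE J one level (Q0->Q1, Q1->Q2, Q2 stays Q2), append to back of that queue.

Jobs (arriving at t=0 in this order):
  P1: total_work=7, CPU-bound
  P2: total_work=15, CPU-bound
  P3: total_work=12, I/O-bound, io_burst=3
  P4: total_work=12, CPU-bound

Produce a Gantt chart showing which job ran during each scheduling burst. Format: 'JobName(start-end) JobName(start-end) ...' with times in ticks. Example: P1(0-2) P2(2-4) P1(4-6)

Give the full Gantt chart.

Answer: P1(0-3) P2(3-6) P3(6-9) P4(9-12) P3(12-15) P3(15-18) P3(18-21) P1(21-25) P2(25-30) P4(30-35) P2(35-42) P4(42-46)

Derivation:
t=0-3: P1@Q0 runs 3, rem=4, quantum used, demote→Q1. Q0=[P2,P3,P4] Q1=[P1] Q2=[]
t=3-6: P2@Q0 runs 3, rem=12, quantum used, demote→Q1. Q0=[P3,P4] Q1=[P1,P2] Q2=[]
t=6-9: P3@Q0 runs 3, rem=9, I/O yield, promote→Q0. Q0=[P4,P3] Q1=[P1,P2] Q2=[]
t=9-12: P4@Q0 runs 3, rem=9, quantum used, demote→Q1. Q0=[P3] Q1=[P1,P2,P4] Q2=[]
t=12-15: P3@Q0 runs 3, rem=6, I/O yield, promote→Q0. Q0=[P3] Q1=[P1,P2,P4] Q2=[]
t=15-18: P3@Q0 runs 3, rem=3, I/O yield, promote→Q0. Q0=[P3] Q1=[P1,P2,P4] Q2=[]
t=18-21: P3@Q0 runs 3, rem=0, completes. Q0=[] Q1=[P1,P2,P4] Q2=[]
t=21-25: P1@Q1 runs 4, rem=0, completes. Q0=[] Q1=[P2,P4] Q2=[]
t=25-30: P2@Q1 runs 5, rem=7, quantum used, demote→Q2. Q0=[] Q1=[P4] Q2=[P2]
t=30-35: P4@Q1 runs 5, rem=4, quantum used, demote→Q2. Q0=[] Q1=[] Q2=[P2,P4]
t=35-42: P2@Q2 runs 7, rem=0, completes. Q0=[] Q1=[] Q2=[P4]
t=42-46: P4@Q2 runs 4, rem=0, completes. Q0=[] Q1=[] Q2=[]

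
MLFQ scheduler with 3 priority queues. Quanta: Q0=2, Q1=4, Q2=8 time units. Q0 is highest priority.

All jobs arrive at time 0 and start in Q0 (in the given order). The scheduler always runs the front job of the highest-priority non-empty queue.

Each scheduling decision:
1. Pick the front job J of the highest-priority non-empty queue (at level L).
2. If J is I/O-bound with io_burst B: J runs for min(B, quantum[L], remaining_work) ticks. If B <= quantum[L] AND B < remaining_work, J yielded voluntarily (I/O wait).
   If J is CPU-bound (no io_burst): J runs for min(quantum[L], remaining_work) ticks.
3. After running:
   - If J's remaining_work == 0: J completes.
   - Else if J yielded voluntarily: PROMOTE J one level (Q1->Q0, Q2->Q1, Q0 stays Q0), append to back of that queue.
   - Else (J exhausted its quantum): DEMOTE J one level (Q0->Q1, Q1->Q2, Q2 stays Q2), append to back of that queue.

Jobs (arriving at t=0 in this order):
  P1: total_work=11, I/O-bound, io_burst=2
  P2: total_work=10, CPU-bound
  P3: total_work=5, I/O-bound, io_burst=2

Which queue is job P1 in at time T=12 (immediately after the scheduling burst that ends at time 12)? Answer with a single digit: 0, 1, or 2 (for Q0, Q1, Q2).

t=0-2: P1@Q0 runs 2, rem=9, I/O yield, promote→Q0. Q0=[P2,P3,P1] Q1=[] Q2=[]
t=2-4: P2@Q0 runs 2, rem=8, quantum used, demote→Q1. Q0=[P3,P1] Q1=[P2] Q2=[]
t=4-6: P3@Q0 runs 2, rem=3, I/O yield, promote→Q0. Q0=[P1,P3] Q1=[P2] Q2=[]
t=6-8: P1@Q0 runs 2, rem=7, I/O yield, promote→Q0. Q0=[P3,P1] Q1=[P2] Q2=[]
t=8-10: P3@Q0 runs 2, rem=1, I/O yield, promote→Q0. Q0=[P1,P3] Q1=[P2] Q2=[]
t=10-12: P1@Q0 runs 2, rem=5, I/O yield, promote→Q0. Q0=[P3,P1] Q1=[P2] Q2=[]
t=12-13: P3@Q0 runs 1, rem=0, completes. Q0=[P1] Q1=[P2] Q2=[]
t=13-15: P1@Q0 runs 2, rem=3, I/O yield, promote→Q0. Q0=[P1] Q1=[P2] Q2=[]
t=15-17: P1@Q0 runs 2, rem=1, I/O yield, promote→Q0. Q0=[P1] Q1=[P2] Q2=[]
t=17-18: P1@Q0 runs 1, rem=0, completes. Q0=[] Q1=[P2] Q2=[]
t=18-22: P2@Q1 runs 4, rem=4, quantum used, demote→Q2. Q0=[] Q1=[] Q2=[P2]
t=22-26: P2@Q2 runs 4, rem=0, completes. Q0=[] Q1=[] Q2=[]

Answer: 0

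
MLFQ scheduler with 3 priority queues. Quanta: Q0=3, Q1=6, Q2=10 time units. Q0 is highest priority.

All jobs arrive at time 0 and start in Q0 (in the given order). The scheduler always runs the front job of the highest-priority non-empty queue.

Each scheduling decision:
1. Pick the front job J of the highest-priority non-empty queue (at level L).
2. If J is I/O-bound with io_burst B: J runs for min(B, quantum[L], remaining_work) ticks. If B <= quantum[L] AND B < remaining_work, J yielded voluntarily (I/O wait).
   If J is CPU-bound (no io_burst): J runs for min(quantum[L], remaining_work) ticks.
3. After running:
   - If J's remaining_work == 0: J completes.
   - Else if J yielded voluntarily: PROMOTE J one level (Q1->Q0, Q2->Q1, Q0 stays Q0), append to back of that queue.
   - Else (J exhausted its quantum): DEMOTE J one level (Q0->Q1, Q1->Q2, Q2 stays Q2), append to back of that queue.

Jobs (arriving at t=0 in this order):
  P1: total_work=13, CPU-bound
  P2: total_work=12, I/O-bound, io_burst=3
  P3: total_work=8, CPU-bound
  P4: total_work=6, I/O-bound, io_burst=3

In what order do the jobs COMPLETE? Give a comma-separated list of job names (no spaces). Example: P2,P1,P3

Answer: P4,P2,P3,P1

Derivation:
t=0-3: P1@Q0 runs 3, rem=10, quantum used, demote→Q1. Q0=[P2,P3,P4] Q1=[P1] Q2=[]
t=3-6: P2@Q0 runs 3, rem=9, I/O yield, promote→Q0. Q0=[P3,P4,P2] Q1=[P1] Q2=[]
t=6-9: P3@Q0 runs 3, rem=5, quantum used, demote→Q1. Q0=[P4,P2] Q1=[P1,P3] Q2=[]
t=9-12: P4@Q0 runs 3, rem=3, I/O yield, promote→Q0. Q0=[P2,P4] Q1=[P1,P3] Q2=[]
t=12-15: P2@Q0 runs 3, rem=6, I/O yield, promote→Q0. Q0=[P4,P2] Q1=[P1,P3] Q2=[]
t=15-18: P4@Q0 runs 3, rem=0, completes. Q0=[P2] Q1=[P1,P3] Q2=[]
t=18-21: P2@Q0 runs 3, rem=3, I/O yield, promote→Q0. Q0=[P2] Q1=[P1,P3] Q2=[]
t=21-24: P2@Q0 runs 3, rem=0, completes. Q0=[] Q1=[P1,P3] Q2=[]
t=24-30: P1@Q1 runs 6, rem=4, quantum used, demote→Q2. Q0=[] Q1=[P3] Q2=[P1]
t=30-35: P3@Q1 runs 5, rem=0, completes. Q0=[] Q1=[] Q2=[P1]
t=35-39: P1@Q2 runs 4, rem=0, completes. Q0=[] Q1=[] Q2=[]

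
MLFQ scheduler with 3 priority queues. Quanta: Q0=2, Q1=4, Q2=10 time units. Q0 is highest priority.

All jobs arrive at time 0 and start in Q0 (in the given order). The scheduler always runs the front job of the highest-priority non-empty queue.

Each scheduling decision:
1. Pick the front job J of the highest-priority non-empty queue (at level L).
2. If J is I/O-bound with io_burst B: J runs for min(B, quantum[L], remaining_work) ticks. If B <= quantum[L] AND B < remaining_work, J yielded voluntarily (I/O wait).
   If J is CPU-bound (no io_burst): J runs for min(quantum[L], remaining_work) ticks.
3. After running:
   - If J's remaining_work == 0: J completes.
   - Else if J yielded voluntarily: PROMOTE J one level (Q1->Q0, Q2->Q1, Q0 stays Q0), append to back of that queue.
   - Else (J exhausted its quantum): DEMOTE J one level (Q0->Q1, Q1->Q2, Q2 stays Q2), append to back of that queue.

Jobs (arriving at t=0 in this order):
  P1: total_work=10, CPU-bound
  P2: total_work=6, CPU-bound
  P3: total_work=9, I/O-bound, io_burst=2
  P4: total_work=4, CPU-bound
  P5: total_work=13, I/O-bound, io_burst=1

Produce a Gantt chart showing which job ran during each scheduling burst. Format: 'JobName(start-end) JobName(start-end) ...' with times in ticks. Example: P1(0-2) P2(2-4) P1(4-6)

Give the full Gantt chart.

Answer: P1(0-2) P2(2-4) P3(4-6) P4(6-8) P5(8-9) P3(9-11) P5(11-12) P3(12-14) P5(14-15) P3(15-17) P5(17-18) P3(18-19) P5(19-20) P5(20-21) P5(21-22) P5(22-23) P5(23-24) P5(24-25) P5(25-26) P5(26-27) P5(27-28) P1(28-32) P2(32-36) P4(36-38) P1(38-42)

Derivation:
t=0-2: P1@Q0 runs 2, rem=8, quantum used, demote→Q1. Q0=[P2,P3,P4,P5] Q1=[P1] Q2=[]
t=2-4: P2@Q0 runs 2, rem=4, quantum used, demote→Q1. Q0=[P3,P4,P5] Q1=[P1,P2] Q2=[]
t=4-6: P3@Q0 runs 2, rem=7, I/O yield, promote→Q0. Q0=[P4,P5,P3] Q1=[P1,P2] Q2=[]
t=6-8: P4@Q0 runs 2, rem=2, quantum used, demote→Q1. Q0=[P5,P3] Q1=[P1,P2,P4] Q2=[]
t=8-9: P5@Q0 runs 1, rem=12, I/O yield, promote→Q0. Q0=[P3,P5] Q1=[P1,P2,P4] Q2=[]
t=9-11: P3@Q0 runs 2, rem=5, I/O yield, promote→Q0. Q0=[P5,P3] Q1=[P1,P2,P4] Q2=[]
t=11-12: P5@Q0 runs 1, rem=11, I/O yield, promote→Q0. Q0=[P3,P5] Q1=[P1,P2,P4] Q2=[]
t=12-14: P3@Q0 runs 2, rem=3, I/O yield, promote→Q0. Q0=[P5,P3] Q1=[P1,P2,P4] Q2=[]
t=14-15: P5@Q0 runs 1, rem=10, I/O yield, promote→Q0. Q0=[P3,P5] Q1=[P1,P2,P4] Q2=[]
t=15-17: P3@Q0 runs 2, rem=1, I/O yield, promote→Q0. Q0=[P5,P3] Q1=[P1,P2,P4] Q2=[]
t=17-18: P5@Q0 runs 1, rem=9, I/O yield, promote→Q0. Q0=[P3,P5] Q1=[P1,P2,P4] Q2=[]
t=18-19: P3@Q0 runs 1, rem=0, completes. Q0=[P5] Q1=[P1,P2,P4] Q2=[]
t=19-20: P5@Q0 runs 1, rem=8, I/O yield, promote→Q0. Q0=[P5] Q1=[P1,P2,P4] Q2=[]
t=20-21: P5@Q0 runs 1, rem=7, I/O yield, promote→Q0. Q0=[P5] Q1=[P1,P2,P4] Q2=[]
t=21-22: P5@Q0 runs 1, rem=6, I/O yield, promote→Q0. Q0=[P5] Q1=[P1,P2,P4] Q2=[]
t=22-23: P5@Q0 runs 1, rem=5, I/O yield, promote→Q0. Q0=[P5] Q1=[P1,P2,P4] Q2=[]
t=23-24: P5@Q0 runs 1, rem=4, I/O yield, promote→Q0. Q0=[P5] Q1=[P1,P2,P4] Q2=[]
t=24-25: P5@Q0 runs 1, rem=3, I/O yield, promote→Q0. Q0=[P5] Q1=[P1,P2,P4] Q2=[]
t=25-26: P5@Q0 runs 1, rem=2, I/O yield, promote→Q0. Q0=[P5] Q1=[P1,P2,P4] Q2=[]
t=26-27: P5@Q0 runs 1, rem=1, I/O yield, promote→Q0. Q0=[P5] Q1=[P1,P2,P4] Q2=[]
t=27-28: P5@Q0 runs 1, rem=0, completes. Q0=[] Q1=[P1,P2,P4] Q2=[]
t=28-32: P1@Q1 runs 4, rem=4, quantum used, demote→Q2. Q0=[] Q1=[P2,P4] Q2=[P1]
t=32-36: P2@Q1 runs 4, rem=0, completes. Q0=[] Q1=[P4] Q2=[P1]
t=36-38: P4@Q1 runs 2, rem=0, completes. Q0=[] Q1=[] Q2=[P1]
t=38-42: P1@Q2 runs 4, rem=0, completes. Q0=[] Q1=[] Q2=[]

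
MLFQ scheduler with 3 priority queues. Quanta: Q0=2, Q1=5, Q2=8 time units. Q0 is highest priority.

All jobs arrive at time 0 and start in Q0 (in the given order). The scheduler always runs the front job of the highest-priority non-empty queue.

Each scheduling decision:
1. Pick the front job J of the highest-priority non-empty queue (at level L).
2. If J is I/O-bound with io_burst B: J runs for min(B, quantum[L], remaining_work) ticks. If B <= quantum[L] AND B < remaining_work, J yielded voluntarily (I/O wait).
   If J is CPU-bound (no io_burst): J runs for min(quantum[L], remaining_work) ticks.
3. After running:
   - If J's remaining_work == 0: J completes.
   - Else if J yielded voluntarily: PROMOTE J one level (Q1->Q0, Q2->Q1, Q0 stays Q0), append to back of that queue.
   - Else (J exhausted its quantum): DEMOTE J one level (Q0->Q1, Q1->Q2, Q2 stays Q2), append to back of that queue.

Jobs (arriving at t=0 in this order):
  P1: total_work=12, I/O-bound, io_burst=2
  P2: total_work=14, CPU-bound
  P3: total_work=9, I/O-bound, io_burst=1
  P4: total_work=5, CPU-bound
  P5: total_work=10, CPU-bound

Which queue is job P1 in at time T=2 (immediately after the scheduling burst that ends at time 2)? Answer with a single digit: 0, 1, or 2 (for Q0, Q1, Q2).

Answer: 0

Derivation:
t=0-2: P1@Q0 runs 2, rem=10, I/O yield, promote→Q0. Q0=[P2,P3,P4,P5,P1] Q1=[] Q2=[]
t=2-4: P2@Q0 runs 2, rem=12, quantum used, demote→Q1. Q0=[P3,P4,P5,P1] Q1=[P2] Q2=[]
t=4-5: P3@Q0 runs 1, rem=8, I/O yield, promote→Q0. Q0=[P4,P5,P1,P3] Q1=[P2] Q2=[]
t=5-7: P4@Q0 runs 2, rem=3, quantum used, demote→Q1. Q0=[P5,P1,P3] Q1=[P2,P4] Q2=[]
t=7-9: P5@Q0 runs 2, rem=8, quantum used, demote→Q1. Q0=[P1,P3] Q1=[P2,P4,P5] Q2=[]
t=9-11: P1@Q0 runs 2, rem=8, I/O yield, promote→Q0. Q0=[P3,P1] Q1=[P2,P4,P5] Q2=[]
t=11-12: P3@Q0 runs 1, rem=7, I/O yield, promote→Q0. Q0=[P1,P3] Q1=[P2,P4,P5] Q2=[]
t=12-14: P1@Q0 runs 2, rem=6, I/O yield, promote→Q0. Q0=[P3,P1] Q1=[P2,P4,P5] Q2=[]
t=14-15: P3@Q0 runs 1, rem=6, I/O yield, promote→Q0. Q0=[P1,P3] Q1=[P2,P4,P5] Q2=[]
t=15-17: P1@Q0 runs 2, rem=4, I/O yield, promote→Q0. Q0=[P3,P1] Q1=[P2,P4,P5] Q2=[]
t=17-18: P3@Q0 runs 1, rem=5, I/O yield, promote→Q0. Q0=[P1,P3] Q1=[P2,P4,P5] Q2=[]
t=18-20: P1@Q0 runs 2, rem=2, I/O yield, promote→Q0. Q0=[P3,P1] Q1=[P2,P4,P5] Q2=[]
t=20-21: P3@Q0 runs 1, rem=4, I/O yield, promote→Q0. Q0=[P1,P3] Q1=[P2,P4,P5] Q2=[]
t=21-23: P1@Q0 runs 2, rem=0, completes. Q0=[P3] Q1=[P2,P4,P5] Q2=[]
t=23-24: P3@Q0 runs 1, rem=3, I/O yield, promote→Q0. Q0=[P3] Q1=[P2,P4,P5] Q2=[]
t=24-25: P3@Q0 runs 1, rem=2, I/O yield, promote→Q0. Q0=[P3] Q1=[P2,P4,P5] Q2=[]
t=25-26: P3@Q0 runs 1, rem=1, I/O yield, promote→Q0. Q0=[P3] Q1=[P2,P4,P5] Q2=[]
t=26-27: P3@Q0 runs 1, rem=0, completes. Q0=[] Q1=[P2,P4,P5] Q2=[]
t=27-32: P2@Q1 runs 5, rem=7, quantum used, demote→Q2. Q0=[] Q1=[P4,P5] Q2=[P2]
t=32-35: P4@Q1 runs 3, rem=0, completes. Q0=[] Q1=[P5] Q2=[P2]
t=35-40: P5@Q1 runs 5, rem=3, quantum used, demote→Q2. Q0=[] Q1=[] Q2=[P2,P5]
t=40-47: P2@Q2 runs 7, rem=0, completes. Q0=[] Q1=[] Q2=[P5]
t=47-50: P5@Q2 runs 3, rem=0, completes. Q0=[] Q1=[] Q2=[]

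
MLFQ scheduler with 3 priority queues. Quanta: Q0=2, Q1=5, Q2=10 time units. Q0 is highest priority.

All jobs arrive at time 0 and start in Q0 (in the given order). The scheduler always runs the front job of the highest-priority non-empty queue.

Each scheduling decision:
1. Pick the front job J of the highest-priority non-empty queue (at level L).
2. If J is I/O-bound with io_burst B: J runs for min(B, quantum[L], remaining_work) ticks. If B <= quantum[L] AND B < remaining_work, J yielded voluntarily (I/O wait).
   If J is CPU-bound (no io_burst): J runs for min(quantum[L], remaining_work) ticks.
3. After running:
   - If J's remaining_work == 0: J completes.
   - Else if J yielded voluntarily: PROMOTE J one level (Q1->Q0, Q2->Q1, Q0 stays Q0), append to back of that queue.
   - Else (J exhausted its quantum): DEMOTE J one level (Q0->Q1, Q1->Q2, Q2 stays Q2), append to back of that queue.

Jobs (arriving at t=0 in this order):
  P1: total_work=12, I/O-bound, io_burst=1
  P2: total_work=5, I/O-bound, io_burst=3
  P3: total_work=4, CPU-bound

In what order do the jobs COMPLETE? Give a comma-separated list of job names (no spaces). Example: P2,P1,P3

t=0-1: P1@Q0 runs 1, rem=11, I/O yield, promote→Q0. Q0=[P2,P3,P1] Q1=[] Q2=[]
t=1-3: P2@Q0 runs 2, rem=3, quantum used, demote→Q1. Q0=[P3,P1] Q1=[P2] Q2=[]
t=3-5: P3@Q0 runs 2, rem=2, quantum used, demote→Q1. Q0=[P1] Q1=[P2,P3] Q2=[]
t=5-6: P1@Q0 runs 1, rem=10, I/O yield, promote→Q0. Q0=[P1] Q1=[P2,P3] Q2=[]
t=6-7: P1@Q0 runs 1, rem=9, I/O yield, promote→Q0. Q0=[P1] Q1=[P2,P3] Q2=[]
t=7-8: P1@Q0 runs 1, rem=8, I/O yield, promote→Q0. Q0=[P1] Q1=[P2,P3] Q2=[]
t=8-9: P1@Q0 runs 1, rem=7, I/O yield, promote→Q0. Q0=[P1] Q1=[P2,P3] Q2=[]
t=9-10: P1@Q0 runs 1, rem=6, I/O yield, promote→Q0. Q0=[P1] Q1=[P2,P3] Q2=[]
t=10-11: P1@Q0 runs 1, rem=5, I/O yield, promote→Q0. Q0=[P1] Q1=[P2,P3] Q2=[]
t=11-12: P1@Q0 runs 1, rem=4, I/O yield, promote→Q0. Q0=[P1] Q1=[P2,P3] Q2=[]
t=12-13: P1@Q0 runs 1, rem=3, I/O yield, promote→Q0. Q0=[P1] Q1=[P2,P3] Q2=[]
t=13-14: P1@Q0 runs 1, rem=2, I/O yield, promote→Q0. Q0=[P1] Q1=[P2,P3] Q2=[]
t=14-15: P1@Q0 runs 1, rem=1, I/O yield, promote→Q0. Q0=[P1] Q1=[P2,P3] Q2=[]
t=15-16: P1@Q0 runs 1, rem=0, completes. Q0=[] Q1=[P2,P3] Q2=[]
t=16-19: P2@Q1 runs 3, rem=0, completes. Q0=[] Q1=[P3] Q2=[]
t=19-21: P3@Q1 runs 2, rem=0, completes. Q0=[] Q1=[] Q2=[]

Answer: P1,P2,P3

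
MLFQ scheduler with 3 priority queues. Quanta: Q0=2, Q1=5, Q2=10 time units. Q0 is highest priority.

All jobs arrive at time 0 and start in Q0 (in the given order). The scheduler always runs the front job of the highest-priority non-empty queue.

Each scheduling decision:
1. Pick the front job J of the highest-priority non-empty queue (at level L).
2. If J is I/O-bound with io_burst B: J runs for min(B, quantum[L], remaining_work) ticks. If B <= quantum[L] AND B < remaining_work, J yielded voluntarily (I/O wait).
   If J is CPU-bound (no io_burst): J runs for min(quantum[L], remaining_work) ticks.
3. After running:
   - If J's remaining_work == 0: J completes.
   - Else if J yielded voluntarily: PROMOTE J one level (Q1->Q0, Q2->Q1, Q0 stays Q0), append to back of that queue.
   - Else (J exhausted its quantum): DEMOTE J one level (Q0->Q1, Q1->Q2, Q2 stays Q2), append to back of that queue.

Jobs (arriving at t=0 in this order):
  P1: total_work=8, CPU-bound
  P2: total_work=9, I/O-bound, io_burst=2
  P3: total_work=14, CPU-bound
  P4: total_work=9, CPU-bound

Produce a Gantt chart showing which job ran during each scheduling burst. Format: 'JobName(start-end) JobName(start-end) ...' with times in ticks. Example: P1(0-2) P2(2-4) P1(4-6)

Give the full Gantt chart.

Answer: P1(0-2) P2(2-4) P3(4-6) P4(6-8) P2(8-10) P2(10-12) P2(12-14) P2(14-15) P1(15-20) P3(20-25) P4(25-30) P1(30-31) P3(31-38) P4(38-40)

Derivation:
t=0-2: P1@Q0 runs 2, rem=6, quantum used, demote→Q1. Q0=[P2,P3,P4] Q1=[P1] Q2=[]
t=2-4: P2@Q0 runs 2, rem=7, I/O yield, promote→Q0. Q0=[P3,P4,P2] Q1=[P1] Q2=[]
t=4-6: P3@Q0 runs 2, rem=12, quantum used, demote→Q1. Q0=[P4,P2] Q1=[P1,P3] Q2=[]
t=6-8: P4@Q0 runs 2, rem=7, quantum used, demote→Q1. Q0=[P2] Q1=[P1,P3,P4] Q2=[]
t=8-10: P2@Q0 runs 2, rem=5, I/O yield, promote→Q0. Q0=[P2] Q1=[P1,P3,P4] Q2=[]
t=10-12: P2@Q0 runs 2, rem=3, I/O yield, promote→Q0. Q0=[P2] Q1=[P1,P3,P4] Q2=[]
t=12-14: P2@Q0 runs 2, rem=1, I/O yield, promote→Q0. Q0=[P2] Q1=[P1,P3,P4] Q2=[]
t=14-15: P2@Q0 runs 1, rem=0, completes. Q0=[] Q1=[P1,P3,P4] Q2=[]
t=15-20: P1@Q1 runs 5, rem=1, quantum used, demote→Q2. Q0=[] Q1=[P3,P4] Q2=[P1]
t=20-25: P3@Q1 runs 5, rem=7, quantum used, demote→Q2. Q0=[] Q1=[P4] Q2=[P1,P3]
t=25-30: P4@Q1 runs 5, rem=2, quantum used, demote→Q2. Q0=[] Q1=[] Q2=[P1,P3,P4]
t=30-31: P1@Q2 runs 1, rem=0, completes. Q0=[] Q1=[] Q2=[P3,P4]
t=31-38: P3@Q2 runs 7, rem=0, completes. Q0=[] Q1=[] Q2=[P4]
t=38-40: P4@Q2 runs 2, rem=0, completes. Q0=[] Q1=[] Q2=[]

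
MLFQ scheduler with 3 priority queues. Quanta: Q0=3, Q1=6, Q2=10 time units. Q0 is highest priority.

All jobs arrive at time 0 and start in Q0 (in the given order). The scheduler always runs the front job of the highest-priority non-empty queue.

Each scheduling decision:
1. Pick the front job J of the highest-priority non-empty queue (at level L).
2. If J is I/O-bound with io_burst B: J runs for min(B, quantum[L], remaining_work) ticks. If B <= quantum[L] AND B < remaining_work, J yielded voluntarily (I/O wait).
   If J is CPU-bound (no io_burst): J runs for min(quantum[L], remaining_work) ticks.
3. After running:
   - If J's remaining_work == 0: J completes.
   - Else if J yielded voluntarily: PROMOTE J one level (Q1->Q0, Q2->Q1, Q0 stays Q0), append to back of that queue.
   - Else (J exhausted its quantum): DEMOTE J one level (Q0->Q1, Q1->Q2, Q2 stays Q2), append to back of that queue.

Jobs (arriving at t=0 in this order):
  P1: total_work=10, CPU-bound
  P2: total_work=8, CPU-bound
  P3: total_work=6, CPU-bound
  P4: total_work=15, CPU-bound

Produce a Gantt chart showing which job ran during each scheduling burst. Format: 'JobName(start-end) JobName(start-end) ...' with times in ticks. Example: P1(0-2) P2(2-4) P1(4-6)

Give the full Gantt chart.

t=0-3: P1@Q0 runs 3, rem=7, quantum used, demote→Q1. Q0=[P2,P3,P4] Q1=[P1] Q2=[]
t=3-6: P2@Q0 runs 3, rem=5, quantum used, demote→Q1. Q0=[P3,P4] Q1=[P1,P2] Q2=[]
t=6-9: P3@Q0 runs 3, rem=3, quantum used, demote→Q1. Q0=[P4] Q1=[P1,P2,P3] Q2=[]
t=9-12: P4@Q0 runs 3, rem=12, quantum used, demote→Q1. Q0=[] Q1=[P1,P2,P3,P4] Q2=[]
t=12-18: P1@Q1 runs 6, rem=1, quantum used, demote→Q2. Q0=[] Q1=[P2,P3,P4] Q2=[P1]
t=18-23: P2@Q1 runs 5, rem=0, completes. Q0=[] Q1=[P3,P4] Q2=[P1]
t=23-26: P3@Q1 runs 3, rem=0, completes. Q0=[] Q1=[P4] Q2=[P1]
t=26-32: P4@Q1 runs 6, rem=6, quantum used, demote→Q2. Q0=[] Q1=[] Q2=[P1,P4]
t=32-33: P1@Q2 runs 1, rem=0, completes. Q0=[] Q1=[] Q2=[P4]
t=33-39: P4@Q2 runs 6, rem=0, completes. Q0=[] Q1=[] Q2=[]

Answer: P1(0-3) P2(3-6) P3(6-9) P4(9-12) P1(12-18) P2(18-23) P3(23-26) P4(26-32) P1(32-33) P4(33-39)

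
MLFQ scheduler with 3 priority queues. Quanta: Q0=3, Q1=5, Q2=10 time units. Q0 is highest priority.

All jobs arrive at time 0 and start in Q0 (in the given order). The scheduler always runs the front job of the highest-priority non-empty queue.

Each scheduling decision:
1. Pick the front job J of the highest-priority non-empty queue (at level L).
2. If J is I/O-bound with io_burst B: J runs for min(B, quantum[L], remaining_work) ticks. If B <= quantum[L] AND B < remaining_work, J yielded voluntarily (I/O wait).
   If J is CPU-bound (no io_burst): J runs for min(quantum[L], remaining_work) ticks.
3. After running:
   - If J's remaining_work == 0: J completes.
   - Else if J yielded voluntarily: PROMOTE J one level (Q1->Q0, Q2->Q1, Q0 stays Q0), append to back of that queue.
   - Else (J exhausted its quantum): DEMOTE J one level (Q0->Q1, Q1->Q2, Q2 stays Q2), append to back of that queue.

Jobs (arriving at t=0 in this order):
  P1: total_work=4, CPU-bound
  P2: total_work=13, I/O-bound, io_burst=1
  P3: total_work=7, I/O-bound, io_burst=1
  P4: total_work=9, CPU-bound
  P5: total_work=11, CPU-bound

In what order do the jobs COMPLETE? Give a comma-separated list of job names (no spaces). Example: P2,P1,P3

t=0-3: P1@Q0 runs 3, rem=1, quantum used, demote→Q1. Q0=[P2,P3,P4,P5] Q1=[P1] Q2=[]
t=3-4: P2@Q0 runs 1, rem=12, I/O yield, promote→Q0. Q0=[P3,P4,P5,P2] Q1=[P1] Q2=[]
t=4-5: P3@Q0 runs 1, rem=6, I/O yield, promote→Q0. Q0=[P4,P5,P2,P3] Q1=[P1] Q2=[]
t=5-8: P4@Q0 runs 3, rem=6, quantum used, demote→Q1. Q0=[P5,P2,P3] Q1=[P1,P4] Q2=[]
t=8-11: P5@Q0 runs 3, rem=8, quantum used, demote→Q1. Q0=[P2,P3] Q1=[P1,P4,P5] Q2=[]
t=11-12: P2@Q0 runs 1, rem=11, I/O yield, promote→Q0. Q0=[P3,P2] Q1=[P1,P4,P5] Q2=[]
t=12-13: P3@Q0 runs 1, rem=5, I/O yield, promote→Q0. Q0=[P2,P3] Q1=[P1,P4,P5] Q2=[]
t=13-14: P2@Q0 runs 1, rem=10, I/O yield, promote→Q0. Q0=[P3,P2] Q1=[P1,P4,P5] Q2=[]
t=14-15: P3@Q0 runs 1, rem=4, I/O yield, promote→Q0. Q0=[P2,P3] Q1=[P1,P4,P5] Q2=[]
t=15-16: P2@Q0 runs 1, rem=9, I/O yield, promote→Q0. Q0=[P3,P2] Q1=[P1,P4,P5] Q2=[]
t=16-17: P3@Q0 runs 1, rem=3, I/O yield, promote→Q0. Q0=[P2,P3] Q1=[P1,P4,P5] Q2=[]
t=17-18: P2@Q0 runs 1, rem=8, I/O yield, promote→Q0. Q0=[P3,P2] Q1=[P1,P4,P5] Q2=[]
t=18-19: P3@Q0 runs 1, rem=2, I/O yield, promote→Q0. Q0=[P2,P3] Q1=[P1,P4,P5] Q2=[]
t=19-20: P2@Q0 runs 1, rem=7, I/O yield, promote→Q0. Q0=[P3,P2] Q1=[P1,P4,P5] Q2=[]
t=20-21: P3@Q0 runs 1, rem=1, I/O yield, promote→Q0. Q0=[P2,P3] Q1=[P1,P4,P5] Q2=[]
t=21-22: P2@Q0 runs 1, rem=6, I/O yield, promote→Q0. Q0=[P3,P2] Q1=[P1,P4,P5] Q2=[]
t=22-23: P3@Q0 runs 1, rem=0, completes. Q0=[P2] Q1=[P1,P4,P5] Q2=[]
t=23-24: P2@Q0 runs 1, rem=5, I/O yield, promote→Q0. Q0=[P2] Q1=[P1,P4,P5] Q2=[]
t=24-25: P2@Q0 runs 1, rem=4, I/O yield, promote→Q0. Q0=[P2] Q1=[P1,P4,P5] Q2=[]
t=25-26: P2@Q0 runs 1, rem=3, I/O yield, promote→Q0. Q0=[P2] Q1=[P1,P4,P5] Q2=[]
t=26-27: P2@Q0 runs 1, rem=2, I/O yield, promote→Q0. Q0=[P2] Q1=[P1,P4,P5] Q2=[]
t=27-28: P2@Q0 runs 1, rem=1, I/O yield, promote→Q0. Q0=[P2] Q1=[P1,P4,P5] Q2=[]
t=28-29: P2@Q0 runs 1, rem=0, completes. Q0=[] Q1=[P1,P4,P5] Q2=[]
t=29-30: P1@Q1 runs 1, rem=0, completes. Q0=[] Q1=[P4,P5] Q2=[]
t=30-35: P4@Q1 runs 5, rem=1, quantum used, demote→Q2. Q0=[] Q1=[P5] Q2=[P4]
t=35-40: P5@Q1 runs 5, rem=3, quantum used, demote→Q2. Q0=[] Q1=[] Q2=[P4,P5]
t=40-41: P4@Q2 runs 1, rem=0, completes. Q0=[] Q1=[] Q2=[P5]
t=41-44: P5@Q2 runs 3, rem=0, completes. Q0=[] Q1=[] Q2=[]

Answer: P3,P2,P1,P4,P5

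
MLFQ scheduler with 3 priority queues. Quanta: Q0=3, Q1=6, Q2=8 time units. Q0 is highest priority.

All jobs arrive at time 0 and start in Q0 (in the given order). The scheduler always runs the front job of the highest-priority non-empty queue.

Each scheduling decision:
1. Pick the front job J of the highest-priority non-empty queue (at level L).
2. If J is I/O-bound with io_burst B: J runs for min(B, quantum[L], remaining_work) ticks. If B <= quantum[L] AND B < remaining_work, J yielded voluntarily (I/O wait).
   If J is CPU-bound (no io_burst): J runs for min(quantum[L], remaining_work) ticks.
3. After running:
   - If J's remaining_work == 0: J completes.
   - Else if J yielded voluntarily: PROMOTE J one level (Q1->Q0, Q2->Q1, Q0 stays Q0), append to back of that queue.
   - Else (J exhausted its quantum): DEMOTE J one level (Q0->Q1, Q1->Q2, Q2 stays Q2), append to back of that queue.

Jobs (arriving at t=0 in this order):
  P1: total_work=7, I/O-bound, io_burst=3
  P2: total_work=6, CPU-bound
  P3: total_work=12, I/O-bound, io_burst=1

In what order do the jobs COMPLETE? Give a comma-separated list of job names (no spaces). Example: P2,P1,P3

t=0-3: P1@Q0 runs 3, rem=4, I/O yield, promote→Q0. Q0=[P2,P3,P1] Q1=[] Q2=[]
t=3-6: P2@Q0 runs 3, rem=3, quantum used, demote→Q1. Q0=[P3,P1] Q1=[P2] Q2=[]
t=6-7: P3@Q0 runs 1, rem=11, I/O yield, promote→Q0. Q0=[P1,P3] Q1=[P2] Q2=[]
t=7-10: P1@Q0 runs 3, rem=1, I/O yield, promote→Q0. Q0=[P3,P1] Q1=[P2] Q2=[]
t=10-11: P3@Q0 runs 1, rem=10, I/O yield, promote→Q0. Q0=[P1,P3] Q1=[P2] Q2=[]
t=11-12: P1@Q0 runs 1, rem=0, completes. Q0=[P3] Q1=[P2] Q2=[]
t=12-13: P3@Q0 runs 1, rem=9, I/O yield, promote→Q0. Q0=[P3] Q1=[P2] Q2=[]
t=13-14: P3@Q0 runs 1, rem=8, I/O yield, promote→Q0. Q0=[P3] Q1=[P2] Q2=[]
t=14-15: P3@Q0 runs 1, rem=7, I/O yield, promote→Q0. Q0=[P3] Q1=[P2] Q2=[]
t=15-16: P3@Q0 runs 1, rem=6, I/O yield, promote→Q0. Q0=[P3] Q1=[P2] Q2=[]
t=16-17: P3@Q0 runs 1, rem=5, I/O yield, promote→Q0. Q0=[P3] Q1=[P2] Q2=[]
t=17-18: P3@Q0 runs 1, rem=4, I/O yield, promote→Q0. Q0=[P3] Q1=[P2] Q2=[]
t=18-19: P3@Q0 runs 1, rem=3, I/O yield, promote→Q0. Q0=[P3] Q1=[P2] Q2=[]
t=19-20: P3@Q0 runs 1, rem=2, I/O yield, promote→Q0. Q0=[P3] Q1=[P2] Q2=[]
t=20-21: P3@Q0 runs 1, rem=1, I/O yield, promote→Q0. Q0=[P3] Q1=[P2] Q2=[]
t=21-22: P3@Q0 runs 1, rem=0, completes. Q0=[] Q1=[P2] Q2=[]
t=22-25: P2@Q1 runs 3, rem=0, completes. Q0=[] Q1=[] Q2=[]

Answer: P1,P3,P2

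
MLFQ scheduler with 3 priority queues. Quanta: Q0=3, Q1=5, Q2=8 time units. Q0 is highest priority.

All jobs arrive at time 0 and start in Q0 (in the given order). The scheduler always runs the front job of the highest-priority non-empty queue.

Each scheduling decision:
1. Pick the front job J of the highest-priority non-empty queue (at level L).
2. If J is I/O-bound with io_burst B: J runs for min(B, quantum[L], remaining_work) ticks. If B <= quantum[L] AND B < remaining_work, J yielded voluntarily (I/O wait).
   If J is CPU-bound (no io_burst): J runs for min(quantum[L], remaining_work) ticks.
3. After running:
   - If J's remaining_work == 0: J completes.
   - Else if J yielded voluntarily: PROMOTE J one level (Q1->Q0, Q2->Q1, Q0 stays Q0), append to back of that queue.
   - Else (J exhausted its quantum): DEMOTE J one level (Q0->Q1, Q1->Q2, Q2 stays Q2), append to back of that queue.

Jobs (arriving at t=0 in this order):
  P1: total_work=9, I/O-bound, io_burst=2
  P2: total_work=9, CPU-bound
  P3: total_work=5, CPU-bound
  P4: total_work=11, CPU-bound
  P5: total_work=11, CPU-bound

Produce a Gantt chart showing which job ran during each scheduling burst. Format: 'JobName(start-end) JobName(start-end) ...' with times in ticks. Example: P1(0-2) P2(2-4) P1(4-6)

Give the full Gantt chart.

Answer: P1(0-2) P2(2-5) P3(5-8) P4(8-11) P5(11-14) P1(14-16) P1(16-18) P1(18-20) P1(20-21) P2(21-26) P3(26-28) P4(28-33) P5(33-38) P2(38-39) P4(39-42) P5(42-45)

Derivation:
t=0-2: P1@Q0 runs 2, rem=7, I/O yield, promote→Q0. Q0=[P2,P3,P4,P5,P1] Q1=[] Q2=[]
t=2-5: P2@Q0 runs 3, rem=6, quantum used, demote→Q1. Q0=[P3,P4,P5,P1] Q1=[P2] Q2=[]
t=5-8: P3@Q0 runs 3, rem=2, quantum used, demote→Q1. Q0=[P4,P5,P1] Q1=[P2,P3] Q2=[]
t=8-11: P4@Q0 runs 3, rem=8, quantum used, demote→Q1. Q0=[P5,P1] Q1=[P2,P3,P4] Q2=[]
t=11-14: P5@Q0 runs 3, rem=8, quantum used, demote→Q1. Q0=[P1] Q1=[P2,P3,P4,P5] Q2=[]
t=14-16: P1@Q0 runs 2, rem=5, I/O yield, promote→Q0. Q0=[P1] Q1=[P2,P3,P4,P5] Q2=[]
t=16-18: P1@Q0 runs 2, rem=3, I/O yield, promote→Q0. Q0=[P1] Q1=[P2,P3,P4,P5] Q2=[]
t=18-20: P1@Q0 runs 2, rem=1, I/O yield, promote→Q0. Q0=[P1] Q1=[P2,P3,P4,P5] Q2=[]
t=20-21: P1@Q0 runs 1, rem=0, completes. Q0=[] Q1=[P2,P3,P4,P5] Q2=[]
t=21-26: P2@Q1 runs 5, rem=1, quantum used, demote→Q2. Q0=[] Q1=[P3,P4,P5] Q2=[P2]
t=26-28: P3@Q1 runs 2, rem=0, completes. Q0=[] Q1=[P4,P5] Q2=[P2]
t=28-33: P4@Q1 runs 5, rem=3, quantum used, demote→Q2. Q0=[] Q1=[P5] Q2=[P2,P4]
t=33-38: P5@Q1 runs 5, rem=3, quantum used, demote→Q2. Q0=[] Q1=[] Q2=[P2,P4,P5]
t=38-39: P2@Q2 runs 1, rem=0, completes. Q0=[] Q1=[] Q2=[P4,P5]
t=39-42: P4@Q2 runs 3, rem=0, completes. Q0=[] Q1=[] Q2=[P5]
t=42-45: P5@Q2 runs 3, rem=0, completes. Q0=[] Q1=[] Q2=[]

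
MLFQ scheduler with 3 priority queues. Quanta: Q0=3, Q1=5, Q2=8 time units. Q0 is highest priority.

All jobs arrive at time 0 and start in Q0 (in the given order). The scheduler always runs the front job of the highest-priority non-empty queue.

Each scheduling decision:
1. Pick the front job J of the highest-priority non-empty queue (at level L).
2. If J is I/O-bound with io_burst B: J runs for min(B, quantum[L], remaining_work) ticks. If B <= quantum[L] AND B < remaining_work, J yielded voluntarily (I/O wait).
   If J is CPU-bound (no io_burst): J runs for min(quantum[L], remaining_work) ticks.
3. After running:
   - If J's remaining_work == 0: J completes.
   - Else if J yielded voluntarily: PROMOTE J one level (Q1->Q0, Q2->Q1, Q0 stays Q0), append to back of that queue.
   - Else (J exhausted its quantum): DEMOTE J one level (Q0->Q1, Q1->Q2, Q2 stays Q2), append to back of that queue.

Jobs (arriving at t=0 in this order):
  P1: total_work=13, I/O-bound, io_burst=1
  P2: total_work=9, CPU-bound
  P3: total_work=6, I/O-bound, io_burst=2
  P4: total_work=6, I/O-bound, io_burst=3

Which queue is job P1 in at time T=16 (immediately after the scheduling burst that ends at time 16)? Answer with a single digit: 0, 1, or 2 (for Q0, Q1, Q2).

t=0-1: P1@Q0 runs 1, rem=12, I/O yield, promote→Q0. Q0=[P2,P3,P4,P1] Q1=[] Q2=[]
t=1-4: P2@Q0 runs 3, rem=6, quantum used, demote→Q1. Q0=[P3,P4,P1] Q1=[P2] Q2=[]
t=4-6: P3@Q0 runs 2, rem=4, I/O yield, promote→Q0. Q0=[P4,P1,P3] Q1=[P2] Q2=[]
t=6-9: P4@Q0 runs 3, rem=3, I/O yield, promote→Q0. Q0=[P1,P3,P4] Q1=[P2] Q2=[]
t=9-10: P1@Q0 runs 1, rem=11, I/O yield, promote→Q0. Q0=[P3,P4,P1] Q1=[P2] Q2=[]
t=10-12: P3@Q0 runs 2, rem=2, I/O yield, promote→Q0. Q0=[P4,P1,P3] Q1=[P2] Q2=[]
t=12-15: P4@Q0 runs 3, rem=0, completes. Q0=[P1,P3] Q1=[P2] Q2=[]
t=15-16: P1@Q0 runs 1, rem=10, I/O yield, promote→Q0. Q0=[P3,P1] Q1=[P2] Q2=[]
t=16-18: P3@Q0 runs 2, rem=0, completes. Q0=[P1] Q1=[P2] Q2=[]
t=18-19: P1@Q0 runs 1, rem=9, I/O yield, promote→Q0. Q0=[P1] Q1=[P2] Q2=[]
t=19-20: P1@Q0 runs 1, rem=8, I/O yield, promote→Q0. Q0=[P1] Q1=[P2] Q2=[]
t=20-21: P1@Q0 runs 1, rem=7, I/O yield, promote→Q0. Q0=[P1] Q1=[P2] Q2=[]
t=21-22: P1@Q0 runs 1, rem=6, I/O yield, promote→Q0. Q0=[P1] Q1=[P2] Q2=[]
t=22-23: P1@Q0 runs 1, rem=5, I/O yield, promote→Q0. Q0=[P1] Q1=[P2] Q2=[]
t=23-24: P1@Q0 runs 1, rem=4, I/O yield, promote→Q0. Q0=[P1] Q1=[P2] Q2=[]
t=24-25: P1@Q0 runs 1, rem=3, I/O yield, promote→Q0. Q0=[P1] Q1=[P2] Q2=[]
t=25-26: P1@Q0 runs 1, rem=2, I/O yield, promote→Q0. Q0=[P1] Q1=[P2] Q2=[]
t=26-27: P1@Q0 runs 1, rem=1, I/O yield, promote→Q0. Q0=[P1] Q1=[P2] Q2=[]
t=27-28: P1@Q0 runs 1, rem=0, completes. Q0=[] Q1=[P2] Q2=[]
t=28-33: P2@Q1 runs 5, rem=1, quantum used, demote→Q2. Q0=[] Q1=[] Q2=[P2]
t=33-34: P2@Q2 runs 1, rem=0, completes. Q0=[] Q1=[] Q2=[]

Answer: 0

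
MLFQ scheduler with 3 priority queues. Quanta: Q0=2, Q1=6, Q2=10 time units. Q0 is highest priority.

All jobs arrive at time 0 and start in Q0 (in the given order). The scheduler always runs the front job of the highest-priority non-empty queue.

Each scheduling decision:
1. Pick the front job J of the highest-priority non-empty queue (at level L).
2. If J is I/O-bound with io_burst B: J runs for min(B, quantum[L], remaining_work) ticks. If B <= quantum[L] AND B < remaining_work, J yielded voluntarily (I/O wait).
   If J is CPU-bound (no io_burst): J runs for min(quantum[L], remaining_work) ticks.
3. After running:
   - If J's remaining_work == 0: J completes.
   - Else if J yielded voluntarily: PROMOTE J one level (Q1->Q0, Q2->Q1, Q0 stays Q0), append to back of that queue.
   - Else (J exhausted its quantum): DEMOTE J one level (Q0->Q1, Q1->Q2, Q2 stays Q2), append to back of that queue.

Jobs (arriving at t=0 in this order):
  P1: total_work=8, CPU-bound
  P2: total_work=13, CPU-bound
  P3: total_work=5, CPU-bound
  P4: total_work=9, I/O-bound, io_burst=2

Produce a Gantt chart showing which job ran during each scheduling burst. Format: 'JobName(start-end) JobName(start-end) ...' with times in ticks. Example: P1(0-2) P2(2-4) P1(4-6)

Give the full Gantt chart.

t=0-2: P1@Q0 runs 2, rem=6, quantum used, demote→Q1. Q0=[P2,P3,P4] Q1=[P1] Q2=[]
t=2-4: P2@Q0 runs 2, rem=11, quantum used, demote→Q1. Q0=[P3,P4] Q1=[P1,P2] Q2=[]
t=4-6: P3@Q0 runs 2, rem=3, quantum used, demote→Q1. Q0=[P4] Q1=[P1,P2,P3] Q2=[]
t=6-8: P4@Q0 runs 2, rem=7, I/O yield, promote→Q0. Q0=[P4] Q1=[P1,P2,P3] Q2=[]
t=8-10: P4@Q0 runs 2, rem=5, I/O yield, promote→Q0. Q0=[P4] Q1=[P1,P2,P3] Q2=[]
t=10-12: P4@Q0 runs 2, rem=3, I/O yield, promote→Q0. Q0=[P4] Q1=[P1,P2,P3] Q2=[]
t=12-14: P4@Q0 runs 2, rem=1, I/O yield, promote→Q0. Q0=[P4] Q1=[P1,P2,P3] Q2=[]
t=14-15: P4@Q0 runs 1, rem=0, completes. Q0=[] Q1=[P1,P2,P3] Q2=[]
t=15-21: P1@Q1 runs 6, rem=0, completes. Q0=[] Q1=[P2,P3] Q2=[]
t=21-27: P2@Q1 runs 6, rem=5, quantum used, demote→Q2. Q0=[] Q1=[P3] Q2=[P2]
t=27-30: P3@Q1 runs 3, rem=0, completes. Q0=[] Q1=[] Q2=[P2]
t=30-35: P2@Q2 runs 5, rem=0, completes. Q0=[] Q1=[] Q2=[]

Answer: P1(0-2) P2(2-4) P3(4-6) P4(6-8) P4(8-10) P4(10-12) P4(12-14) P4(14-15) P1(15-21) P2(21-27) P3(27-30) P2(30-35)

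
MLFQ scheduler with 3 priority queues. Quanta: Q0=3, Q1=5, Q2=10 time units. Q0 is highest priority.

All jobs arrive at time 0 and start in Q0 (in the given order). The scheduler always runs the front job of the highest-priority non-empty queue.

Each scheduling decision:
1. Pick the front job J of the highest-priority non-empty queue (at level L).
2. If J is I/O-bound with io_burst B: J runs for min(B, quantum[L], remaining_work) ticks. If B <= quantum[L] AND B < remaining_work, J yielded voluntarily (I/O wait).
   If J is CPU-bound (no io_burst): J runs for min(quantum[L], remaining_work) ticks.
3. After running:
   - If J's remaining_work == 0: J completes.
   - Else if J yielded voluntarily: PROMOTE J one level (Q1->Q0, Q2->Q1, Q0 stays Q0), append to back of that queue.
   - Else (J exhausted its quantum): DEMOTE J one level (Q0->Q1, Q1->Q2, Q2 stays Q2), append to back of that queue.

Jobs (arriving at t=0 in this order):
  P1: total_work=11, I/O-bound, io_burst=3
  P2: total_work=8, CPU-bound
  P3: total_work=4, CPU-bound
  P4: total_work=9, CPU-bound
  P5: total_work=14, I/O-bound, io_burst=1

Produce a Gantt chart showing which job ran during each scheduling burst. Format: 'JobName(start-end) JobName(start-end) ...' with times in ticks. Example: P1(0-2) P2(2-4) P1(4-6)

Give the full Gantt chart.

Answer: P1(0-3) P2(3-6) P3(6-9) P4(9-12) P5(12-13) P1(13-16) P5(16-17) P1(17-20) P5(20-21) P1(21-23) P5(23-24) P5(24-25) P5(25-26) P5(26-27) P5(27-28) P5(28-29) P5(29-30) P5(30-31) P5(31-32) P5(32-33) P5(33-34) P2(34-39) P3(39-40) P4(40-45) P4(45-46)

Derivation:
t=0-3: P1@Q0 runs 3, rem=8, I/O yield, promote→Q0. Q0=[P2,P3,P4,P5,P1] Q1=[] Q2=[]
t=3-6: P2@Q0 runs 3, rem=5, quantum used, demote→Q1. Q0=[P3,P4,P5,P1] Q1=[P2] Q2=[]
t=6-9: P3@Q0 runs 3, rem=1, quantum used, demote→Q1. Q0=[P4,P5,P1] Q1=[P2,P3] Q2=[]
t=9-12: P4@Q0 runs 3, rem=6, quantum used, demote→Q1. Q0=[P5,P1] Q1=[P2,P3,P4] Q2=[]
t=12-13: P5@Q0 runs 1, rem=13, I/O yield, promote→Q0. Q0=[P1,P5] Q1=[P2,P3,P4] Q2=[]
t=13-16: P1@Q0 runs 3, rem=5, I/O yield, promote→Q0. Q0=[P5,P1] Q1=[P2,P3,P4] Q2=[]
t=16-17: P5@Q0 runs 1, rem=12, I/O yield, promote→Q0. Q0=[P1,P5] Q1=[P2,P3,P4] Q2=[]
t=17-20: P1@Q0 runs 3, rem=2, I/O yield, promote→Q0. Q0=[P5,P1] Q1=[P2,P3,P4] Q2=[]
t=20-21: P5@Q0 runs 1, rem=11, I/O yield, promote→Q0. Q0=[P1,P5] Q1=[P2,P3,P4] Q2=[]
t=21-23: P1@Q0 runs 2, rem=0, completes. Q0=[P5] Q1=[P2,P3,P4] Q2=[]
t=23-24: P5@Q0 runs 1, rem=10, I/O yield, promote→Q0. Q0=[P5] Q1=[P2,P3,P4] Q2=[]
t=24-25: P5@Q0 runs 1, rem=9, I/O yield, promote→Q0. Q0=[P5] Q1=[P2,P3,P4] Q2=[]
t=25-26: P5@Q0 runs 1, rem=8, I/O yield, promote→Q0. Q0=[P5] Q1=[P2,P3,P4] Q2=[]
t=26-27: P5@Q0 runs 1, rem=7, I/O yield, promote→Q0. Q0=[P5] Q1=[P2,P3,P4] Q2=[]
t=27-28: P5@Q0 runs 1, rem=6, I/O yield, promote→Q0. Q0=[P5] Q1=[P2,P3,P4] Q2=[]
t=28-29: P5@Q0 runs 1, rem=5, I/O yield, promote→Q0. Q0=[P5] Q1=[P2,P3,P4] Q2=[]
t=29-30: P5@Q0 runs 1, rem=4, I/O yield, promote→Q0. Q0=[P5] Q1=[P2,P3,P4] Q2=[]
t=30-31: P5@Q0 runs 1, rem=3, I/O yield, promote→Q0. Q0=[P5] Q1=[P2,P3,P4] Q2=[]
t=31-32: P5@Q0 runs 1, rem=2, I/O yield, promote→Q0. Q0=[P5] Q1=[P2,P3,P4] Q2=[]
t=32-33: P5@Q0 runs 1, rem=1, I/O yield, promote→Q0. Q0=[P5] Q1=[P2,P3,P4] Q2=[]
t=33-34: P5@Q0 runs 1, rem=0, completes. Q0=[] Q1=[P2,P3,P4] Q2=[]
t=34-39: P2@Q1 runs 5, rem=0, completes. Q0=[] Q1=[P3,P4] Q2=[]
t=39-40: P3@Q1 runs 1, rem=0, completes. Q0=[] Q1=[P4] Q2=[]
t=40-45: P4@Q1 runs 5, rem=1, quantum used, demote→Q2. Q0=[] Q1=[] Q2=[P4]
t=45-46: P4@Q2 runs 1, rem=0, completes. Q0=[] Q1=[] Q2=[]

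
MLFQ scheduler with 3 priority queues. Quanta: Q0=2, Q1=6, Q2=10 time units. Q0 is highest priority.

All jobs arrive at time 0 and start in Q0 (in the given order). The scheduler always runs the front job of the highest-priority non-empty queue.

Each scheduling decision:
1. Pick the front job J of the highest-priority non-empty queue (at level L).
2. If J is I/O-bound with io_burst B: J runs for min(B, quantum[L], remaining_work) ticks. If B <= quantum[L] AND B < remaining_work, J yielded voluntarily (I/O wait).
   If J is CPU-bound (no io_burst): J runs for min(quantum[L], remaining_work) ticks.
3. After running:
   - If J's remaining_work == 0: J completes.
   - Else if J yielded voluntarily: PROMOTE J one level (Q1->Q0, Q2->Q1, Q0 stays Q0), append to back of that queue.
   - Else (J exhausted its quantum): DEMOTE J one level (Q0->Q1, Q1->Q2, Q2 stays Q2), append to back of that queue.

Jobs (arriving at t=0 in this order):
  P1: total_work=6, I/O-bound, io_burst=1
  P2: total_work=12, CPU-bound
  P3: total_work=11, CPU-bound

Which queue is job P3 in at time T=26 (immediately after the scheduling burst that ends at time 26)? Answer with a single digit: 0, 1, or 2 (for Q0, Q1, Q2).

t=0-1: P1@Q0 runs 1, rem=5, I/O yield, promote→Q0. Q0=[P2,P3,P1] Q1=[] Q2=[]
t=1-3: P2@Q0 runs 2, rem=10, quantum used, demote→Q1. Q0=[P3,P1] Q1=[P2] Q2=[]
t=3-5: P3@Q0 runs 2, rem=9, quantum used, demote→Q1. Q0=[P1] Q1=[P2,P3] Q2=[]
t=5-6: P1@Q0 runs 1, rem=4, I/O yield, promote→Q0. Q0=[P1] Q1=[P2,P3] Q2=[]
t=6-7: P1@Q0 runs 1, rem=3, I/O yield, promote→Q0. Q0=[P1] Q1=[P2,P3] Q2=[]
t=7-8: P1@Q0 runs 1, rem=2, I/O yield, promote→Q0. Q0=[P1] Q1=[P2,P3] Q2=[]
t=8-9: P1@Q0 runs 1, rem=1, I/O yield, promote→Q0. Q0=[P1] Q1=[P2,P3] Q2=[]
t=9-10: P1@Q0 runs 1, rem=0, completes. Q0=[] Q1=[P2,P3] Q2=[]
t=10-16: P2@Q1 runs 6, rem=4, quantum used, demote→Q2. Q0=[] Q1=[P3] Q2=[P2]
t=16-22: P3@Q1 runs 6, rem=3, quantum used, demote→Q2. Q0=[] Q1=[] Q2=[P2,P3]
t=22-26: P2@Q2 runs 4, rem=0, completes. Q0=[] Q1=[] Q2=[P3]
t=26-29: P3@Q2 runs 3, rem=0, completes. Q0=[] Q1=[] Q2=[]

Answer: 2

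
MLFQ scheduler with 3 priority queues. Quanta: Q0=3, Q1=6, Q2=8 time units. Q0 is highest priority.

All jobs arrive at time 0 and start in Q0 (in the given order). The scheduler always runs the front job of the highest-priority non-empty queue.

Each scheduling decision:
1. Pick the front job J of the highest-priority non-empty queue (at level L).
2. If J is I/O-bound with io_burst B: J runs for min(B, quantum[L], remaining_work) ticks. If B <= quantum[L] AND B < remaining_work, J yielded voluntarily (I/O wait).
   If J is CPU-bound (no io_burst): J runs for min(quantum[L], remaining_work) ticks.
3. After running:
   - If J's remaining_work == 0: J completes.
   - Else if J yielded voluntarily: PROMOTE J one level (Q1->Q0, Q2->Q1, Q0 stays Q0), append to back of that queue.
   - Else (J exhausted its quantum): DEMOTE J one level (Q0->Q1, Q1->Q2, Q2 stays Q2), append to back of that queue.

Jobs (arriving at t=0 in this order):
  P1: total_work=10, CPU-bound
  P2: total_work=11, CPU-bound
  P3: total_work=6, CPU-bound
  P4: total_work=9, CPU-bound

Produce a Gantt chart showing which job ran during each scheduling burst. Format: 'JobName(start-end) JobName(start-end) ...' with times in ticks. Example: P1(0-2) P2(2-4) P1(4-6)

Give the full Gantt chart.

Answer: P1(0-3) P2(3-6) P3(6-9) P4(9-12) P1(12-18) P2(18-24) P3(24-27) P4(27-33) P1(33-34) P2(34-36)

Derivation:
t=0-3: P1@Q0 runs 3, rem=7, quantum used, demote→Q1. Q0=[P2,P3,P4] Q1=[P1] Q2=[]
t=3-6: P2@Q0 runs 3, rem=8, quantum used, demote→Q1. Q0=[P3,P4] Q1=[P1,P2] Q2=[]
t=6-9: P3@Q0 runs 3, rem=3, quantum used, demote→Q1. Q0=[P4] Q1=[P1,P2,P3] Q2=[]
t=9-12: P4@Q0 runs 3, rem=6, quantum used, demote→Q1. Q0=[] Q1=[P1,P2,P3,P4] Q2=[]
t=12-18: P1@Q1 runs 6, rem=1, quantum used, demote→Q2. Q0=[] Q1=[P2,P3,P4] Q2=[P1]
t=18-24: P2@Q1 runs 6, rem=2, quantum used, demote→Q2. Q0=[] Q1=[P3,P4] Q2=[P1,P2]
t=24-27: P3@Q1 runs 3, rem=0, completes. Q0=[] Q1=[P4] Q2=[P1,P2]
t=27-33: P4@Q1 runs 6, rem=0, completes. Q0=[] Q1=[] Q2=[P1,P2]
t=33-34: P1@Q2 runs 1, rem=0, completes. Q0=[] Q1=[] Q2=[P2]
t=34-36: P2@Q2 runs 2, rem=0, completes. Q0=[] Q1=[] Q2=[]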